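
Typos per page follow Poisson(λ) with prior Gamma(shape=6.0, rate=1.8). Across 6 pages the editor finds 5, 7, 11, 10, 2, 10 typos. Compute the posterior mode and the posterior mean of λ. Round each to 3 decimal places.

Σ counts = 45. Posterior: Gamma(shape = 6.0+45 = 51.0, rate = 1.8+6 = 7.8).
Mode = (α−1)/β = 50.0/7.8 = 6.410.
Mean = α/β = 51.0/7.8 = 6.538.

MAP: 6.410. Posterior mean: 6.538.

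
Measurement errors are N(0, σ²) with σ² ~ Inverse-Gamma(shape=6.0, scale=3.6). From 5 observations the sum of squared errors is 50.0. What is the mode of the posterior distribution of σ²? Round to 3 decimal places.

3.011

Posterior: Inverse-Gamma(shape = 6.0+5/2 = 8.5, scale = 3.6+50.0/2 = 28.6).
Mode = β/(α+1) = 28.6/9.5 = 3.011.
Mean = β/(α−1) = 28.6/7.5 = 3.813.
This is the posterior mode — the MAP estimate.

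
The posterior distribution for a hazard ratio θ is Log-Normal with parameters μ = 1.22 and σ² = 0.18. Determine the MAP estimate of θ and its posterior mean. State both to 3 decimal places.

Mode = exp(μ − σ²) = exp(1.04) = 2.829.
Mean = exp(μ + σ²/2) = exp(1.310) = 3.706.
The posterior is right-skewed, so the mean exceeds the mode.

θ_MAP = 2.829, E[θ|data] = 3.706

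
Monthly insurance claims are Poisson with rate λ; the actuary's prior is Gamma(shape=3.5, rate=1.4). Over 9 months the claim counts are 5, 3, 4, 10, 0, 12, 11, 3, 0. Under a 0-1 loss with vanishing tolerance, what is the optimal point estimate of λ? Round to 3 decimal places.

Σ counts = 48. Posterior: Gamma(shape = 3.5+48 = 51.5, rate = 1.4+9 = 10.4).
Mode = (α−1)/β = 50.5/10.4 = 4.856.
Mean = α/β = 51.5/10.4 = 4.952.
This is the posterior mode — the MAP estimate.

4.856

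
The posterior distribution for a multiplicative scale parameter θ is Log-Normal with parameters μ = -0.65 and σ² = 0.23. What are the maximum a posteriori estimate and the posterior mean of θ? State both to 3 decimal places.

maximum a posteriori estimate = 0.415, posterior mean = 0.586

Mode = exp(μ − σ²) = exp(-0.88) = 0.415.
Mean = exp(μ + σ²/2) = exp(-0.535) = 0.586.
Mean > mode: the posterior has a right tail.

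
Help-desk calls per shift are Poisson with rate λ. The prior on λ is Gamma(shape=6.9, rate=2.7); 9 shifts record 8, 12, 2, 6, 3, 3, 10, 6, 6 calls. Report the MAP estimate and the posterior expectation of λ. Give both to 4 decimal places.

Σ counts = 56. Posterior: Gamma(shape = 6.9+56 = 62.9, rate = 2.7+9 = 11.7).
Mode = (α−1)/β = 61.9/11.7 = 5.2906.
Mean = α/β = 62.9/11.7 = 5.3761.
The mean is pulled above the mode by the posterior's right skew.

MAP = 5.2906; posterior mean = 5.3761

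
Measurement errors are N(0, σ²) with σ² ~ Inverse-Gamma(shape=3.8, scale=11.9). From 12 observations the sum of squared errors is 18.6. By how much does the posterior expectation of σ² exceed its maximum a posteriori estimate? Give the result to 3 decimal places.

0.446

Posterior: Inverse-Gamma(shape = 3.8+12/2 = 9.8, scale = 11.9+18.6/2 = 21.2).
Mode = β/(α+1) = 21.2/10.8 = 1.963.
Mean = β/(α−1) = 21.2/8.8 = 2.409.
Difference = 2.409 − 1.963 = 0.446.
The posterior is right-skewed, so the mean exceeds the mode.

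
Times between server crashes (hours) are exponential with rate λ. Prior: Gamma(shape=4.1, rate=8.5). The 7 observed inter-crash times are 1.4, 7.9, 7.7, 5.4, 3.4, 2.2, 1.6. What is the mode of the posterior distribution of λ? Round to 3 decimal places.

0.265

Σ times = 29.6. Posterior: Gamma(shape = 4.1+7 = 11.1, rate = 8.5+29.6 = 38.1).
Mode = (α−1)/β = 10.1/38.1 = 0.265.
Mean = α/β = 11.1/38.1 = 0.291.
This is the posterior mode — the MAP estimate.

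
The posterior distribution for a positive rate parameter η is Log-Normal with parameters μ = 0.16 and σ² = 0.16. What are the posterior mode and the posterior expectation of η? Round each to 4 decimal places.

η_MAP = 1.0000, E[η|data] = 1.2712

Mode = exp(μ − σ²) = exp(0.00) = 1.0000.
Mean = exp(μ + σ²/2) = exp(0.240) = 1.2712.
Right-skewed posterior ⇒ mode < mean.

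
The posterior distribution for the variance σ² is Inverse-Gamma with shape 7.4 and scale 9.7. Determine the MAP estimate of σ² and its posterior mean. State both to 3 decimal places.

Mode = β/(α+1) = 9.7/8.4 = 1.155.
Mean = β/(α−1) = 9.7/6.4 = 1.516.

MAP = 1.155; posterior mean = 1.516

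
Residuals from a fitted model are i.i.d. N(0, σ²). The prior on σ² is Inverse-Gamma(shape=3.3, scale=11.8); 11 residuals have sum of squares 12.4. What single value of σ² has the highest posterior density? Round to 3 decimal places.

1.837

Posterior: Inverse-Gamma(shape = 3.3+11/2 = 8.8, scale = 11.8+12.4/2 = 18.0).
Mode = β/(α+1) = 18.0/9.8 = 1.837.
Mean = β/(α−1) = 18.0/7.8 = 2.308.
This is the posterior mode — the MAP estimate.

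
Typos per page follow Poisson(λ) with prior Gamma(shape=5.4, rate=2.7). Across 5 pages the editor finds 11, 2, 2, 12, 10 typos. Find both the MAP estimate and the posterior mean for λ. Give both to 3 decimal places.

MAP = 5.377, posterior mean = 5.506

Σ counts = 37. Posterior: Gamma(shape = 5.4+37 = 42.4, rate = 2.7+5 = 7.7).
Mode = (α−1)/β = 41.4/7.7 = 5.377.
Mean = α/β = 42.4/7.7 = 5.506.
Mean > mode: the posterior has a right tail.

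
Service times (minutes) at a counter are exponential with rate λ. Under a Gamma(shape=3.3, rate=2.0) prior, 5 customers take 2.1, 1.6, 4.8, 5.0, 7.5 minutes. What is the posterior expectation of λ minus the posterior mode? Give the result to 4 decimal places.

0.0435

Σ times = 21.0. Posterior: Gamma(shape = 3.3+5 = 8.3, rate = 2.0+21.0 = 23.0).
Mode = (α−1)/β = 7.3/23.0 = 0.3174.
Mean = α/β = 8.3/23.0 = 0.3609.
Difference = 0.3609 − 0.3174 = 0.0435.
Mean > mode: the posterior has a right tail.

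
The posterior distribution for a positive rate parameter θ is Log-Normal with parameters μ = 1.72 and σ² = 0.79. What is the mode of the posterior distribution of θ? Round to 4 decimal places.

Mode = exp(μ − σ²) = exp(0.93) = 2.5345.
Mean = exp(μ + σ²/2) = exp(2.115) = 8.2896.
This is the posterior mode — the MAP estimate.

2.5345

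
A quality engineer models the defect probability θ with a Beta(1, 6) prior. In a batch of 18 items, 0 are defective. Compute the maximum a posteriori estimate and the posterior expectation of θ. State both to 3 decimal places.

MAP = 0.000; posterior mean = 0.040

Posterior: Beta(1+0, 6+18) = Beta(1, 24).
Since α = 1 ≤ 1 and β > 1, the Beta density is monotone decreasing on [0,1]; the mode is at 0.
Mean = 1/(1+24) = 0.040.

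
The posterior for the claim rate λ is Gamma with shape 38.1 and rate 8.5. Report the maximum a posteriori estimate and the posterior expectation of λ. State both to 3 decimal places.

λ_MAP = 4.365, E[λ|data] = 4.482

Mode = (α−1)/β = 37.1/8.5 = 4.365.
Mean = α/β = 38.1/8.5 = 4.482.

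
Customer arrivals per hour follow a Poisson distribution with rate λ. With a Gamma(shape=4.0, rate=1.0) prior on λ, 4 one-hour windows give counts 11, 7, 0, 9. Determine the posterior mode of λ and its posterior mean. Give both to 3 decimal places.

Σ counts = 27. Posterior: Gamma(shape = 4.0+27 = 31.0, rate = 1.0+4 = 5.0).
Mode = (α−1)/β = 30.0/5.0 = 6.000.
Mean = α/β = 31.0/5.0 = 6.200.
The posterior is right-skewed, so the mean exceeds the mode.

λ_MAP = 6.000, E[λ|data] = 6.200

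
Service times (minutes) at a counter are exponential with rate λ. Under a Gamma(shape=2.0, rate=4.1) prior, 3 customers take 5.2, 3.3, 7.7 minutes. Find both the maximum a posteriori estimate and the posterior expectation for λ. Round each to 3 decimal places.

Σ times = 16.2. Posterior: Gamma(shape = 2.0+3 = 5.0, rate = 4.1+16.2 = 20.3).
Mode = (α−1)/β = 4.0/20.3 = 0.197.
Mean = α/β = 5.0/20.3 = 0.246.
The mean is pulled above the mode by the posterior's right skew.

MAP = 0.197, posterior mean = 0.246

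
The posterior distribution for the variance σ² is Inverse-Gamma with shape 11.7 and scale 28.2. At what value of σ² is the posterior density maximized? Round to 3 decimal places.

Mode = β/(α+1) = 28.2/12.7 = 2.220.
Mean = β/(α−1) = 28.2/10.7 = 2.636.
This is the posterior mode — the MAP estimate.

2.220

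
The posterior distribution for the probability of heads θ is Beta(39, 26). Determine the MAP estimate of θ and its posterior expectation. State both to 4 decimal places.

MAP: 0.6032. Posterior mean: 0.6000.

Mode = (39−1)/(39+26−2) = 38/63 = 0.6032.
Mean = 39/(39+26) = 39/65 = 0.6000.
The mean is pulled below the mode by the posterior's left skew.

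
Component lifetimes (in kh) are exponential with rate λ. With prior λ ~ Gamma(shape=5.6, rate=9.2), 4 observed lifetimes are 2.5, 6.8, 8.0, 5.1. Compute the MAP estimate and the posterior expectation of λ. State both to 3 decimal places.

MAP = 0.272; posterior mean = 0.304

Σ times = 22.4. Posterior: Gamma(shape = 5.6+4 = 9.6, rate = 9.2+22.4 = 31.6).
Mode = (α−1)/β = 8.6/31.6 = 0.272.
Mean = α/β = 9.6/31.6 = 0.304.
Right-skewed posterior ⇒ mode < mean.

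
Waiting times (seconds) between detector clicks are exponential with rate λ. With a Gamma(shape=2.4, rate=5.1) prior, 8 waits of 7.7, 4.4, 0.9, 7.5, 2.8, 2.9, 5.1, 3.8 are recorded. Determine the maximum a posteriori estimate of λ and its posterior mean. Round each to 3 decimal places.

Σ times = 35.1. Posterior: Gamma(shape = 2.4+8 = 10.4, rate = 5.1+35.1 = 40.2).
Mode = (α−1)/β = 9.4/40.2 = 0.234.
Mean = α/β = 10.4/40.2 = 0.259.

MAP: 0.234. Posterior mean: 0.259.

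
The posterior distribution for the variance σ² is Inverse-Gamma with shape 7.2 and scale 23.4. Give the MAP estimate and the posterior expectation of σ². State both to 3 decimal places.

MAP = 2.854; posterior mean = 3.774

Mode = β/(α+1) = 23.4/8.2 = 2.854.
Mean = β/(α−1) = 23.4/6.2 = 3.774.
The posterior is right-skewed, so the mean exceeds the mode.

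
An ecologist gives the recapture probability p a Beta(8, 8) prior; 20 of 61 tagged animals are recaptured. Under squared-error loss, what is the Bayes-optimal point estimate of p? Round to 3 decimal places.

0.364

Posterior: Beta(8+20, 8+41) = Beta(28, 49).
Mode = (28−1)/(28+49−2) = 27/75 = 0.360.
Mean = 28/(28+49) = 28/77 = 0.364.
Squared-error loss ⇒ the optimal estimator is the posterior mean.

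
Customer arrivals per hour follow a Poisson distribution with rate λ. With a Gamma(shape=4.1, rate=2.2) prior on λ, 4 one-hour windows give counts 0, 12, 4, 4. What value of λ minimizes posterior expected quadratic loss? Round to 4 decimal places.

3.8871

Σ counts = 20. Posterior: Gamma(shape = 4.1+20 = 24.1, rate = 2.2+4 = 6.2).
Mode = (α−1)/β = 23.1/6.2 = 3.7258.
Mean = α/β = 24.1/6.2 = 3.8871.
Quadratic loss ⇒ the optimal estimator is the posterior mean.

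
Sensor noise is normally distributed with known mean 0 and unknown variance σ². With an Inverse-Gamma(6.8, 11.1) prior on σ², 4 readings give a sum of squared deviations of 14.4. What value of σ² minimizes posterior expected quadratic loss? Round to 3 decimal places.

Posterior: Inverse-Gamma(shape = 6.8+4/2 = 8.8, scale = 11.1+14.4/2 = 18.3).
Mode = β/(α+1) = 18.3/9.8 = 1.867.
Mean = β/(α−1) = 18.3/7.8 = 2.346.
Quadratic loss ⇒ the optimal estimator is the posterior mean.

2.346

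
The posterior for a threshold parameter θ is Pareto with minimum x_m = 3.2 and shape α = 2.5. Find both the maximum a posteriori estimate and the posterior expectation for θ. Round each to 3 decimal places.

The Pareto density is strictly decreasing on [x_m, ∞), so the mode is x_m = 3.200.
Mean = α·x_m/(α−1) = 2.5·3.2/1.5 = 5.333.

θ_MAP = 3.200, E[θ|data] = 5.333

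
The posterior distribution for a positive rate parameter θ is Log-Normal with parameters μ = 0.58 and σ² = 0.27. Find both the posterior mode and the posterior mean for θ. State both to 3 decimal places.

MAP: 1.363. Posterior mean: 2.044.

Mode = exp(μ − σ²) = exp(0.31) = 1.363.
Mean = exp(μ + σ²/2) = exp(0.715) = 2.044.
The mean is pulled above the mode by the posterior's right skew.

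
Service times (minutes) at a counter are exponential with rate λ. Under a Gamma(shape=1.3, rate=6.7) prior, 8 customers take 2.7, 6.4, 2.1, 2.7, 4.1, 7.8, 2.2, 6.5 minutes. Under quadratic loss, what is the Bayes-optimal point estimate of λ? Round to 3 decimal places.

Σ times = 34.5. Posterior: Gamma(shape = 1.3+8 = 9.3, rate = 6.7+34.5 = 41.2).
Mode = (α−1)/β = 8.3/41.2 = 0.201.
Mean = α/β = 9.3/41.2 = 0.226.
Quadratic loss ⇒ the optimal estimator is the posterior mean.

0.226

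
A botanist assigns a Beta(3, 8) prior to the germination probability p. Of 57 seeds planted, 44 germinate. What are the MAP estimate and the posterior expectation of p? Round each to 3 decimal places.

Posterior: Beta(3+44, 8+13) = Beta(47, 21).
Mode = (47−1)/(47+21−2) = 46/66 = 0.697.
Mean = 47/(47+21) = 47/68 = 0.691.

p_MAP = 0.697, E[p|data] = 0.691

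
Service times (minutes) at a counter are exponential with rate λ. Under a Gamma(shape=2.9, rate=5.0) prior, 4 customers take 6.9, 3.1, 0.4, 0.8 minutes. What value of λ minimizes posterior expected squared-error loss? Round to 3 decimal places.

0.426

Σ times = 11.2. Posterior: Gamma(shape = 2.9+4 = 6.9, rate = 5.0+11.2 = 16.2).
Mode = (α−1)/β = 5.9/16.2 = 0.364.
Mean = α/β = 6.9/16.2 = 0.426.
Squared-error loss ⇒ the optimal estimator is the posterior mean.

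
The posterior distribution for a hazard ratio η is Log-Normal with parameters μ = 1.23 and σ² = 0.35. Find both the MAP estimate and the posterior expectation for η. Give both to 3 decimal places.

η_MAP = 2.411, E[η|data] = 4.076

Mode = exp(μ − σ²) = exp(0.88) = 2.411.
Mean = exp(μ + σ²/2) = exp(1.405) = 4.076.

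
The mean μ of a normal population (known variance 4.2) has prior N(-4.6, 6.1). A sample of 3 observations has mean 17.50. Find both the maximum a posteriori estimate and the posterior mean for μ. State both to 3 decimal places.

Posterior for μ is Normal. Precision-weighted mean: (1/6.1·-4.6 + 3/4.2·17.50) / (1/6.1 + 3/4.2) = 13.375.
A Normal posterior is symmetric, so mode = mean.

MAP = 13.375; posterior mean = 13.375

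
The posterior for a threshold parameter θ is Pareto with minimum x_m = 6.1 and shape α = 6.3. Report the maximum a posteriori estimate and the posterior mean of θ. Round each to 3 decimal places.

MAP = 6.100; posterior mean = 7.251

The Pareto density is strictly decreasing on [x_m, ∞), so the mode is x_m = 6.100.
Mean = α·x_m/(α−1) = 6.3·6.1/5.3 = 7.251.
Mean > mode: the posterior has a right tail.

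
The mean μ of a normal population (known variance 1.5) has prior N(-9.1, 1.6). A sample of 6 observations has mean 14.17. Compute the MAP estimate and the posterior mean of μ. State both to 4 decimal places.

MAP = 11.0254; posterior mean = 11.0254

Posterior for μ is Normal. Precision-weighted mean: (1/1.6·-9.1 + 6/1.5·14.17) / (1/1.6 + 6/1.5) = 11.0254.
A Normal posterior is symmetric, so mode = mean.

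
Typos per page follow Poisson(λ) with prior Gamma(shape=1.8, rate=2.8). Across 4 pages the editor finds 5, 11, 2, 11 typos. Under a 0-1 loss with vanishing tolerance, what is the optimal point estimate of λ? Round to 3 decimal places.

Σ counts = 29. Posterior: Gamma(shape = 1.8+29 = 30.8, rate = 2.8+4 = 6.8).
Mode = (α−1)/β = 29.8/6.8 = 4.382.
Mean = α/β = 30.8/6.8 = 4.529.
This is the posterior mode — the MAP estimate.

4.382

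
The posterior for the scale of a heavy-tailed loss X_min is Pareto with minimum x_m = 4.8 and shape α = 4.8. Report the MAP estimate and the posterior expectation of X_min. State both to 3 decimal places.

The Pareto density is strictly decreasing on [x_m, ∞), so the mode is x_m = 4.800.
Mean = α·x_m/(α−1) = 4.8·4.8/3.8 = 6.063.

MAP = 4.800; posterior mean = 6.063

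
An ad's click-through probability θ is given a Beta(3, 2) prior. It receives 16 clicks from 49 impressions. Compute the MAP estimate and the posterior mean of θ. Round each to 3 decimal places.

Posterior: Beta(3+16, 2+33) = Beta(19, 35).
Mode = (19−1)/(19+35−2) = 18/52 = 0.346.
Mean = 19/(19+35) = 19/54 = 0.352.
Mean > mode: the posterior has a right tail.

MAP: 0.346. Posterior mean: 0.352.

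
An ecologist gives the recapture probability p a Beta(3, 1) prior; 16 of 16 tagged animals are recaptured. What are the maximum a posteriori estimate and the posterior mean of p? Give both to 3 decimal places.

MAP = 1.000; posterior mean = 0.950

Posterior: Beta(3+16, 1+0) = Beta(19, 1).
Since β = 1 ≤ 1 and α > 1, the Beta density is monotone increasing on [0,1]; the mode is at 1.
Mean = 19/(19+1) = 0.950.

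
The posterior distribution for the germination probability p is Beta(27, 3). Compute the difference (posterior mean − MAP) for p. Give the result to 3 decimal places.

-0.029

Mode = (27−1)/(27+3−2) = 26/28 = 0.929.
Mean = 27/(27+3) = 27/30 = 0.900.
Difference = 0.900 − 0.929 = -0.029.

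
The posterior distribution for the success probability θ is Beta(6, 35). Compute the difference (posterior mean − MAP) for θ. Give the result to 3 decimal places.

Mode = (6−1)/(6+35−2) = 5/39 = 0.128.
Mean = 6/(6+35) = 6/41 = 0.146.
Difference = 0.146 − 0.128 = 0.018.
The posterior is right-skewed, so the mean exceeds the mode.

0.018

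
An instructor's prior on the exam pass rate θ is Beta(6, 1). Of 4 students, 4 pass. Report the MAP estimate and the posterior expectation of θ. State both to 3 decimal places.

MAP estimate = 1.000, posterior expectation = 0.909

Posterior: Beta(6+4, 1+0) = Beta(10, 1).
Since β = 1 ≤ 1 and α > 1, the Beta density is monotone increasing on [0,1]; the mode is at 1.
Mean = 10/(10+1) = 0.909.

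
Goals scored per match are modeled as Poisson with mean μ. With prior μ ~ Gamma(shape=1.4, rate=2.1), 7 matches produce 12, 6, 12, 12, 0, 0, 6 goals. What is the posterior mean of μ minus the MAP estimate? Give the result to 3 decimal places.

0.110

Σ counts = 48. Posterior: Gamma(shape = 1.4+48 = 49.4, rate = 2.1+7 = 9.1).
Mode = (α−1)/β = 48.4/9.1 = 5.319.
Mean = α/β = 49.4/9.1 = 5.429.
Difference = 5.429 − 5.319 = 0.110.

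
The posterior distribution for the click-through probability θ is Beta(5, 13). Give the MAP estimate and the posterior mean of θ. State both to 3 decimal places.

MAP: 0.250. Posterior mean: 0.278.

Mode = (5−1)/(5+13−2) = 4/16 = 0.250.
Mean = 5/(5+13) = 5/18 = 0.278.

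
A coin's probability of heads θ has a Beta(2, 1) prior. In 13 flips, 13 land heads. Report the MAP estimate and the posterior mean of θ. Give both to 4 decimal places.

MAP: 1.0000. Posterior mean: 0.9375.

Posterior: Beta(2+13, 1+0) = Beta(15, 1).
Since β = 1 ≤ 1 and α > 1, the Beta density is monotone increasing on [0,1]; the mode is at 1.
Mean = 15/(15+1) = 0.9375.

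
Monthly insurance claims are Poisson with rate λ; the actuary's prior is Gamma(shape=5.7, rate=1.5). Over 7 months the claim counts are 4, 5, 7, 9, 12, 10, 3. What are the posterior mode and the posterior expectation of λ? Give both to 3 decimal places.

MAP = 6.435, posterior mean = 6.553

Σ counts = 50. Posterior: Gamma(shape = 5.7+50 = 55.7, rate = 1.5+7 = 8.5).
Mode = (α−1)/β = 54.7/8.5 = 6.435.
Mean = α/β = 55.7/8.5 = 6.553.
Mean > mode: the posterior has a right tail.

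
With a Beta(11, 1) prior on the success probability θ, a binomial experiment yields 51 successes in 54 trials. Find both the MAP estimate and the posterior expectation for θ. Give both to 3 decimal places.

Posterior: Beta(11+51, 1+3) = Beta(62, 4).
Mode = (62−1)/(62+4−2) = 61/64 = 0.953.
Mean = 62/(62+4) = 62/66 = 0.939.
Mode > mean: the posterior has a left tail.

θ_MAP = 0.953, E[θ|data] = 0.939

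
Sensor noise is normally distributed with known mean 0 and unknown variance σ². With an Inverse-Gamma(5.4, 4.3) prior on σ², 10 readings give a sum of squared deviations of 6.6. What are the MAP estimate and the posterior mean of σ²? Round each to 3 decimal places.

Posterior: Inverse-Gamma(shape = 5.4+10/2 = 10.4, scale = 4.3+6.6/2 = 7.6).
Mode = β/(α+1) = 7.6/11.4 = 0.667.
Mean = β/(α−1) = 7.6/9.4 = 0.809.

MAP estimate = 0.667, posterior mean = 0.809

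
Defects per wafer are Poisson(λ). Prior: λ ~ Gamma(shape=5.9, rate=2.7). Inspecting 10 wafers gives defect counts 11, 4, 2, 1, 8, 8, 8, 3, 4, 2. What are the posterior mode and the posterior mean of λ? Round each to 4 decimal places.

Σ counts = 51. Posterior: Gamma(shape = 5.9+51 = 56.9, rate = 2.7+10 = 12.7).
Mode = (α−1)/β = 55.9/12.7 = 4.4016.
Mean = α/β = 56.9/12.7 = 4.4803.
The mean is pulled above the mode by the posterior's right skew.

posterior mode = 4.4016, posterior mean = 4.4803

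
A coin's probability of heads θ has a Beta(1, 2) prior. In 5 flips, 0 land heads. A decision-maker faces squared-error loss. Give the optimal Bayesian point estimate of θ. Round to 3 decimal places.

Posterior: Beta(1+0, 2+5) = Beta(1, 7).
Since α = 1 ≤ 1 and β > 1, the Beta density is monotone decreasing on [0,1]; the mode is at 0.
Mean = 1/(1+7) = 0.125.
Squared-error loss ⇒ the optimal estimator is the posterior mean.

0.125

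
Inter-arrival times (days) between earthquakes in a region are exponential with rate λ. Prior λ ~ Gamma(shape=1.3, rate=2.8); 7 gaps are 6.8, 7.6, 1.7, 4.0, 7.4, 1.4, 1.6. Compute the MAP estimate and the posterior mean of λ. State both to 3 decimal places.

MAP = 0.219, posterior mean = 0.249

Σ times = 30.5. Posterior: Gamma(shape = 1.3+7 = 8.3, rate = 2.8+30.5 = 33.3).
Mode = (α−1)/β = 7.3/33.3 = 0.219.
Mean = α/β = 8.3/33.3 = 0.249.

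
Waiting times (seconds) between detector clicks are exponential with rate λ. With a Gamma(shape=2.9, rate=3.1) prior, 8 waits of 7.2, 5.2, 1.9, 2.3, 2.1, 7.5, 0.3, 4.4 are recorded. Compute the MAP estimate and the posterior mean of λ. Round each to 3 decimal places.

MAP estimate = 0.291, posterior mean = 0.321

Σ times = 30.9. Posterior: Gamma(shape = 2.9+8 = 10.9, rate = 3.1+30.9 = 34.0).
Mode = (α−1)/β = 9.9/34.0 = 0.291.
Mean = α/β = 10.9/34.0 = 0.321.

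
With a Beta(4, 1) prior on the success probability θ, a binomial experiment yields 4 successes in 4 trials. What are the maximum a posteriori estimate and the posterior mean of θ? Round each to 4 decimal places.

Posterior: Beta(4+4, 1+0) = Beta(8, 1).
Since β = 1 ≤ 1 and α > 1, the Beta density is monotone increasing on [0,1]; the mode is at 1.
Mean = 8/(8+1) = 0.8889.

maximum a posteriori estimate = 1.0000, posterior mean = 0.8889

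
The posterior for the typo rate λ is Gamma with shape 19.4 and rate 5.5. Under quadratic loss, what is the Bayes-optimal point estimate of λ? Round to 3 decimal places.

3.527

Mode = (α−1)/β = 18.4/5.5 = 3.345.
Mean = α/β = 19.4/5.5 = 3.527.
Quadratic loss ⇒ the optimal estimator is the posterior mean.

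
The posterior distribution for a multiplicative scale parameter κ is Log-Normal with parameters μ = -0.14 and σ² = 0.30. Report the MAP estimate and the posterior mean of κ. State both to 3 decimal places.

κ_MAP = 0.644, E[κ|data] = 1.010

Mode = exp(μ − σ²) = exp(-0.44) = 0.644.
Mean = exp(μ + σ²/2) = exp(0.010) = 1.010.
Right-skewed posterior ⇒ mode < mean.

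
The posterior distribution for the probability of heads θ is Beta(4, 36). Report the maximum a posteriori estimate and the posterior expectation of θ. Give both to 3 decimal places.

Mode = (4−1)/(4+36−2) = 3/38 = 0.079.
Mean = 4/(4+36) = 4/40 = 0.100.

MAP: 0.079. Posterior mean: 0.100.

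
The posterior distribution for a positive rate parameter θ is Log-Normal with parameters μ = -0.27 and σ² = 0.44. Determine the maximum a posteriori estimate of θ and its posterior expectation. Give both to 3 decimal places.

maximum a posteriori estimate = 0.492, posterior expectation = 0.951

Mode = exp(μ − σ²) = exp(-0.71) = 0.492.
Mean = exp(μ + σ²/2) = exp(-0.050) = 0.951.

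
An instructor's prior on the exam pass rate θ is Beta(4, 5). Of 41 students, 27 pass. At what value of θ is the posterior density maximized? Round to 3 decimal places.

Posterior: Beta(4+27, 5+14) = Beta(31, 19).
Mode = (31−1)/(31+19−2) = 30/48 = 0.625.
Mean = 31/(31+19) = 31/50 = 0.620.
This is the posterior mode — the MAP estimate.

0.625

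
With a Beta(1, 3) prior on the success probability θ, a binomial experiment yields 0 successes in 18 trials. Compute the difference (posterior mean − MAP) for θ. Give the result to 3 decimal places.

0.045

Posterior: Beta(1+0, 3+18) = Beta(1, 21).
Since α = 1 ≤ 1 and β > 1, the Beta density is monotone decreasing on [0,1]; the mode is at 0.
Mean = 1/(1+21) = 0.045.
Difference = 0.045 − 0.000 = 0.045.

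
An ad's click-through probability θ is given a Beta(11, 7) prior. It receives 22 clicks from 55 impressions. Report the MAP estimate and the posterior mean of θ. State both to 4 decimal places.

θ_MAP = 0.4507, E[θ|data] = 0.4521

Posterior: Beta(11+22, 7+33) = Beta(33, 40).
Mode = (33−1)/(33+40−2) = 32/71 = 0.4507.
Mean = 33/(33+40) = 33/73 = 0.4521.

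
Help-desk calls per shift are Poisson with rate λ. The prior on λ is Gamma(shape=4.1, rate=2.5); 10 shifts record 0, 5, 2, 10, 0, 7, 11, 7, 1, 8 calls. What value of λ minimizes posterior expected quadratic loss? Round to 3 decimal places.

4.408

Σ counts = 51. Posterior: Gamma(shape = 4.1+51 = 55.1, rate = 2.5+10 = 12.5).
Mode = (α−1)/β = 54.1/12.5 = 4.328.
Mean = α/β = 55.1/12.5 = 4.408.
Quadratic loss ⇒ the optimal estimator is the posterior mean.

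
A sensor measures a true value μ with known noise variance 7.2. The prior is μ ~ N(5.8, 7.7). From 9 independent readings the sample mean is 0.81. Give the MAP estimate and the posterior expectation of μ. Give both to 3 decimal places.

Posterior for μ is Normal. Precision-weighted mean: (1/7.7·5.8 + 9/7.2·0.81) / (1/7.7 + 9/7.2) = 1.280.
A Normal posterior is symmetric, so mode = mean.

MAP: 1.280. Posterior mean: 1.280.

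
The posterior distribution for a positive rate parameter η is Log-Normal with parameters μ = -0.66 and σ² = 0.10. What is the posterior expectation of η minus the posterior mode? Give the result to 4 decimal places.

Mode = exp(μ − σ²) = exp(-0.76) = 0.4677.
Mean = exp(μ + σ²/2) = exp(-0.610) = 0.5434.
Difference = 0.5434 − 0.4677 = 0.0757.

0.0757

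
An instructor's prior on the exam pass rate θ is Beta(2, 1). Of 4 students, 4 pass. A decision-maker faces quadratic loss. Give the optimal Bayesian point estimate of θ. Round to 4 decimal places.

Posterior: Beta(2+4, 1+0) = Beta(6, 1).
Since β = 1 ≤ 1 and α > 1, the Beta density is monotone increasing on [0,1]; the mode is at 1.
Mean = 6/(6+1) = 0.8571.
Quadratic loss ⇒ the optimal estimator is the posterior mean.

0.8571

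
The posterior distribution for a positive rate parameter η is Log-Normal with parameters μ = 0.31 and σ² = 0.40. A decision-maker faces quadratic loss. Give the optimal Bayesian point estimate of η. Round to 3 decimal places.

1.665

Mode = exp(μ − σ²) = exp(-0.09) = 0.914.
Mean = exp(μ + σ²/2) = exp(0.510) = 1.665.
Quadratic loss ⇒ the optimal estimator is the posterior mean.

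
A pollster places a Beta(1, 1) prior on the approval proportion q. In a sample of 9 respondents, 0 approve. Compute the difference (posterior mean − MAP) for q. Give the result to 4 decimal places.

0.0909

Posterior: Beta(1+0, 1+9) = Beta(1, 10).
Since α = 1 ≤ 1 and β > 1, the Beta density is monotone decreasing on [0,1]; the mode is at 0.
Mean = 1/(1+10) = 0.0909.
Difference = 0.0909 − 0.0000 = 0.0909.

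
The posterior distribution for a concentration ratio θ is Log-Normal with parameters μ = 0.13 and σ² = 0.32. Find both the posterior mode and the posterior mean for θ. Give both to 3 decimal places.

posterior mode = 0.827, posterior mean = 1.336

Mode = exp(μ − σ²) = exp(-0.19) = 0.827.
Mean = exp(μ + σ²/2) = exp(0.290) = 1.336.
The posterior is right-skewed, so the mean exceeds the mode.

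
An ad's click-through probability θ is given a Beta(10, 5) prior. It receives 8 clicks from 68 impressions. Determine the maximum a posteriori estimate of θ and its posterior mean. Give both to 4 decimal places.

Posterior: Beta(10+8, 5+60) = Beta(18, 65).
Mode = (18−1)/(18+65−2) = 17/81 = 0.2099.
Mean = 18/(18+65) = 18/83 = 0.2169.
The mean is pulled above the mode by the posterior's right skew.

MAP = 0.2099, posterior mean = 0.2169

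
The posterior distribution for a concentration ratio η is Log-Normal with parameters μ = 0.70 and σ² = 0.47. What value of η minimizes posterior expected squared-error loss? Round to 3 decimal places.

Mode = exp(μ − σ²) = exp(0.23) = 1.259.
Mean = exp(μ + σ²/2) = exp(0.935) = 2.547.
Squared-error loss ⇒ the optimal estimator is the posterior mean.

2.547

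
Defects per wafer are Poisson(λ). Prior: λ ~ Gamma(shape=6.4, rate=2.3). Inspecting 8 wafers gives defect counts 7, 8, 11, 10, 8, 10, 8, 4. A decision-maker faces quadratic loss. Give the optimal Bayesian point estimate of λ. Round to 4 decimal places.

Σ counts = 66. Posterior: Gamma(shape = 6.4+66 = 72.4, rate = 2.3+8 = 10.3).
Mode = (α−1)/β = 71.4/10.3 = 6.9320.
Mean = α/β = 72.4/10.3 = 7.0291.
Quadratic loss ⇒ the optimal estimator is the posterior mean.

7.0291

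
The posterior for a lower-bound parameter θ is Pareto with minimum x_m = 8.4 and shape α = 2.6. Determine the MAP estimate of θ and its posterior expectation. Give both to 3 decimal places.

The Pareto density is strictly decreasing on [x_m, ∞), so the mode is x_m = 8.400.
Mean = α·x_m/(α−1) = 2.6·8.4/1.6 = 13.650.
Right-skewed posterior ⇒ mode < mean.

θ_MAP = 8.400, E[θ|data] = 13.650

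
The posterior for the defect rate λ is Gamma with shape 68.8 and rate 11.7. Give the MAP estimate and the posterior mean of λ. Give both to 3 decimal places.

λ_MAP = 5.795, E[λ|data] = 5.880

Mode = (α−1)/β = 67.8/11.7 = 5.795.
Mean = α/β = 68.8/11.7 = 5.880.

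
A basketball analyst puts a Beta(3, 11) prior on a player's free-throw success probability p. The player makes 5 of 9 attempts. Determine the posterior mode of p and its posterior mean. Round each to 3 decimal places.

Posterior: Beta(3+5, 11+4) = Beta(8, 15).
Mode = (8−1)/(8+15−2) = 7/21 = 0.333.
Mean = 8/(8+15) = 8/23 = 0.348.
The posterior is right-skewed, so the mean exceeds the mode.

MAP = 0.333; posterior mean = 0.348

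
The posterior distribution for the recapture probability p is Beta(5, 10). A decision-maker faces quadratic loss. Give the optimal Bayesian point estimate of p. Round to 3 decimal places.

Mode = (5−1)/(5+10−2) = 4/13 = 0.308.
Mean = 5/(5+10) = 5/15 = 0.333.
Quadratic loss ⇒ the optimal estimator is the posterior mean.

0.333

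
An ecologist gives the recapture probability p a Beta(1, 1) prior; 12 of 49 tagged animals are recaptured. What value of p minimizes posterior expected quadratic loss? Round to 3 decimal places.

0.255

Posterior: Beta(1+12, 1+37) = Beta(13, 38).
Mode = (13−1)/(13+38−2) = 12/49 = 0.245.
With a flat prior the MAP equals the MLE, 12/49.
Mean = 13/(13+38) = 13/51 = 0.255.
Quadratic loss ⇒ the optimal estimator is the posterior mean.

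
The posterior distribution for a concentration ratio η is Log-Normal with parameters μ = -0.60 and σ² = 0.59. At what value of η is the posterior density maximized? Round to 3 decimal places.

0.304

Mode = exp(μ − σ²) = exp(-1.19) = 0.304.
Mean = exp(μ + σ²/2) = exp(-0.305) = 0.737.
This is the posterior mode — the MAP estimate.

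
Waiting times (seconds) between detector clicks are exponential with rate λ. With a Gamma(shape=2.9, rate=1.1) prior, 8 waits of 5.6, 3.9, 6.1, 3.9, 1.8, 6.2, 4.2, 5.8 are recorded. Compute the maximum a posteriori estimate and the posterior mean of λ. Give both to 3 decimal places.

Σ times = 37.5. Posterior: Gamma(shape = 2.9+8 = 10.9, rate = 1.1+37.5 = 38.6).
Mode = (α−1)/β = 9.9/38.6 = 0.256.
Mean = α/β = 10.9/38.6 = 0.282.

MAP = 0.256; posterior mean = 0.282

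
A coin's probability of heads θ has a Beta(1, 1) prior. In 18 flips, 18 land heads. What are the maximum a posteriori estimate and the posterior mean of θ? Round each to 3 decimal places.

Posterior: Beta(1+18, 1+0) = Beta(19, 1).
Since β = 1 ≤ 1 and α > 1, the Beta density is monotone increasing on [0,1]; the mode is at 1.
Mean = 19/(19+1) = 0.950.

θ_MAP = 1.000, E[θ|data] = 0.950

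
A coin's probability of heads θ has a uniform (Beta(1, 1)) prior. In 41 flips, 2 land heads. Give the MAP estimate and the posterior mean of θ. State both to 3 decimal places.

θ_MAP = 0.049, E[θ|data] = 0.070

Posterior: Beta(1+2, 1+39) = Beta(3, 40).
Mode = (3−1)/(3+40−2) = 2/41 = 0.049.
With a flat prior the MAP equals the MLE, 2/41.
Mean = 3/(3+40) = 3/43 = 0.070.
Right-skewed posterior ⇒ mode < mean.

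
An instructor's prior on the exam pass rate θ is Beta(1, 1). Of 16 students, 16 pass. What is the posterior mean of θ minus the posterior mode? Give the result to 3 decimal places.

Posterior: Beta(1+16, 1+0) = Beta(17, 1).
Since β = 1 ≤ 1 and α > 1, the Beta density is monotone increasing on [0,1]; the mode is at 1.
Mean = 17/(17+1) = 0.944.
Difference = 0.944 − 1.000 = -0.056.
Mode > mean: the posterior has a left tail.

-0.056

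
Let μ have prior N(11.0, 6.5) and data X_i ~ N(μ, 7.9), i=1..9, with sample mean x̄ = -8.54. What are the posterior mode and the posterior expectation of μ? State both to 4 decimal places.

μ_MAP = -6.2152, E[μ|data] = -6.2152

Posterior for μ is Normal. Precision-weighted mean: (1/6.5·11.0 + 9/7.9·-8.54) / (1/6.5 + 9/7.9) = -6.2152.
A Normal posterior is symmetric, so mode = mean.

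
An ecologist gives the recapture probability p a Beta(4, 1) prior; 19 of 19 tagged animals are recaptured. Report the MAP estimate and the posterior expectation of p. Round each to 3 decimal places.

Posterior: Beta(4+19, 1+0) = Beta(23, 1).
Since β = 1 ≤ 1 and α > 1, the Beta density is monotone increasing on [0,1]; the mode is at 1.
Mean = 23/(23+1) = 0.958.
The mean is pulled below the mode by the posterior's left skew.

p_MAP = 1.000, E[p|data] = 0.958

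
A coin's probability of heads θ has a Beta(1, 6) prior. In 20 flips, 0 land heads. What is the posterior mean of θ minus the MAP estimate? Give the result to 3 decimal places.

Posterior: Beta(1+0, 6+20) = Beta(1, 26).
Since α = 1 ≤ 1 and β > 1, the Beta density is monotone decreasing on [0,1]; the mode is at 0.
Mean = 1/(1+26) = 0.037.
Difference = 0.037 − 0.000 = 0.037.
The posterior is right-skewed, so the mean exceeds the mode.

0.037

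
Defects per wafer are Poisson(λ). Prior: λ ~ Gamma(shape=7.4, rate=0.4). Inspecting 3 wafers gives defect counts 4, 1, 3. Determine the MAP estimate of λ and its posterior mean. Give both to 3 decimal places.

λ_MAP = 4.235, E[λ|data] = 4.529

Σ counts = 8. Posterior: Gamma(shape = 7.4+8 = 15.4, rate = 0.4+3 = 3.4).
Mode = (α−1)/β = 14.4/3.4 = 4.235.
Mean = α/β = 15.4/3.4 = 4.529.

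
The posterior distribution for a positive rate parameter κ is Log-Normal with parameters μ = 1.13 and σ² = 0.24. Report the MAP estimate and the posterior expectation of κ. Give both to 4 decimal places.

κ_MAP = 2.4351, E[κ|data] = 3.4903

Mode = exp(μ − σ²) = exp(0.89) = 2.4351.
Mean = exp(μ + σ²/2) = exp(1.250) = 3.4903.
The mean is pulled above the mode by the posterior's right skew.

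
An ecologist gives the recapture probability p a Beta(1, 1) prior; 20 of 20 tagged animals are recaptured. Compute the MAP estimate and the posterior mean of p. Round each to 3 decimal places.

MAP estimate = 1.000, posterior mean = 0.955

Posterior: Beta(1+20, 1+0) = Beta(21, 1).
Since β = 1 ≤ 1 and α > 1, the Beta density is monotone increasing on [0,1]; the mode is at 1.
Mean = 21/(21+1) = 0.955.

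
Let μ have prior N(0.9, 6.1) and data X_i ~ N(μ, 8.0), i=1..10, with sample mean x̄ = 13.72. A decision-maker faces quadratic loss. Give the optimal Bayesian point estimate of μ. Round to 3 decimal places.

12.234

Posterior for μ is Normal. Precision-weighted mean: (1/6.1·0.9 + 10/8.0·13.72) / (1/6.1 + 10/8.0) = 12.234.
A Normal posterior is symmetric, so mode = mean.
Quadratic loss ⇒ the optimal estimator is the posterior mean.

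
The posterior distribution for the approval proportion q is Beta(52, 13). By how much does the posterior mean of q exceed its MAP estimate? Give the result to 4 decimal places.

-0.0095

Mode = (52−1)/(52+13−2) = 51/63 = 0.8095.
Mean = 52/(52+13) = 52/65 = 0.8000.
Difference = 0.8000 − 0.8095 = -0.0095.
Mode > mean: the posterior has a left tail.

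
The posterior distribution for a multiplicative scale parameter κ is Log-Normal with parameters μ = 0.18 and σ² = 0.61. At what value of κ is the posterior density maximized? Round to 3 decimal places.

0.651

Mode = exp(μ − σ²) = exp(-0.43) = 0.651.
Mean = exp(μ + σ²/2) = exp(0.485) = 1.624.
This is the posterior mode — the MAP estimate.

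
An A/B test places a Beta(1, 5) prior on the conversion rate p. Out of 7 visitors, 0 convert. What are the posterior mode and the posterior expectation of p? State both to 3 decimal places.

MAP = 0.000, posterior mean = 0.077

Posterior: Beta(1+0, 5+7) = Beta(1, 12).
Since α = 1 ≤ 1 and β > 1, the Beta density is monotone decreasing on [0,1]; the mode is at 0.
Mean = 1/(1+12) = 0.077.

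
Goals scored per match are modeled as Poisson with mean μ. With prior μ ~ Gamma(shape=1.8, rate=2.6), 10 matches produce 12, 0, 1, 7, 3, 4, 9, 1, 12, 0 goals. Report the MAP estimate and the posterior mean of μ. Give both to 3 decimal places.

MAP = 3.952; posterior mean = 4.032

Σ counts = 49. Posterior: Gamma(shape = 1.8+49 = 50.8, rate = 2.6+10 = 12.6).
Mode = (α−1)/β = 49.8/12.6 = 3.952.
Mean = α/β = 50.8/12.6 = 4.032.
Right-skewed posterior ⇒ mode < mean.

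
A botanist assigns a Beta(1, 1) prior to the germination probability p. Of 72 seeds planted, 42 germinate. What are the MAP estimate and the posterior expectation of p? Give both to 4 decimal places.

p_MAP = 0.5833, E[p|data] = 0.5811

Posterior: Beta(1+42, 1+30) = Beta(43, 31).
Mode = (43−1)/(43+31−2) = 42/72 = 0.5833.
With a flat prior the MAP equals the MLE, 42/72.
Mean = 43/(43+31) = 43/74 = 0.5811.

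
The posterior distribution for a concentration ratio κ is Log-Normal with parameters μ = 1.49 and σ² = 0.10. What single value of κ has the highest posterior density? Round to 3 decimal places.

4.015

Mode = exp(μ − σ²) = exp(1.39) = 4.015.
Mean = exp(μ + σ²/2) = exp(1.540) = 4.665.
This is the posterior mode — the MAP estimate.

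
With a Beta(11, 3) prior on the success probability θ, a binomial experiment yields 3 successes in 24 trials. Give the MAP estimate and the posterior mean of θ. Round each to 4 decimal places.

MAP: 0.3611. Posterior mean: 0.3684.

Posterior: Beta(11+3, 3+21) = Beta(14, 24).
Mode = (14−1)/(14+24−2) = 13/36 = 0.3611.
Mean = 14/(14+24) = 14/38 = 0.3684.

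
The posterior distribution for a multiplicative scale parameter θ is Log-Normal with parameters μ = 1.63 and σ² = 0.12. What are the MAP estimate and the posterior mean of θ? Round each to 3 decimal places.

θ_MAP = 4.527, E[θ|data] = 5.419

Mode = exp(μ − σ²) = exp(1.51) = 4.527.
Mean = exp(μ + σ²/2) = exp(1.690) = 5.419.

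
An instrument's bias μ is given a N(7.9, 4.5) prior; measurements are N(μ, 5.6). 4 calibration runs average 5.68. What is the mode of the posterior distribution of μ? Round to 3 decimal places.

6.207

Posterior for μ is Normal. Precision-weighted mean: (1/4.5·7.9 + 4/5.6·5.68) / (1/4.5 + 4/5.6) = 6.207.
A Normal posterior is symmetric, so mode = mean.
This is the posterior mode — the MAP estimate.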